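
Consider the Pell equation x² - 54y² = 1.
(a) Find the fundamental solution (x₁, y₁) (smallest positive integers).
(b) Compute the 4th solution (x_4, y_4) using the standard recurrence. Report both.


Step 1: Find the fundamental solution (x₁, y₁) of x² - 54y² = 1.
  Expand √54 as a continued fraction. a₀ = ⌊√54⌋ = 7; iterate m_{k+1} = d_k·a_k − m_k, d_{k+1} = (54 − m_{k+1}²)/d_k, a_{k+1} = ⌊(a₀ + m_{k+1})/d_{k+1}⌋ (starting m₀ = 0, d₀ = 1), with convergents p_k = a_k·p_{k-1} + p_{k-2}, q_k = a_k·q_{k-1} + q_{k-2} (p₋₁ = 1, q₋₁ = 0):
  k = 0: a₀ = 7; p₀/q₀ = 7/1; p₀² − 54·q₀² = 49 − 54 = -5.
  k = 1: m = 7, d = 5, a = ⌊(7 + 7)/5⌋ = 2; p/q = (2·7 + 1)/(2·1 + 0) = 15/2; p² − 54·q² = 225 − 216 = 9.
  k = 2: m = 3, d = 9, a = ⌊(7 + 3)/9⌋ = 1; p/q = (1·15 + 7)/(1·2 + 1) = 22/3; p² − 54·q² = 484 − 486 = -2.
  k = 3: m = 6, d = 2, a = ⌊(7 + 6)/2⌋ = 6; p/q = (6·22 + 15)/(6·3 + 2) = 147/20; p² − 54·q² = 21609 − 21600 = 9.
  k = 4: m = 6, d = 9, a = ⌊(7 + 6)/9⌋ = 1; p/q = (1·147 + 22)/(1·20 + 3) = 169/23; p² − 54·q² = 28561 − 28566 = -5.
  k = 5: m = 3, d = 5, a = ⌊(7 + 3)/5⌋ = 2; p/q = (2·169 + 147)/(2·23 + 20) = 485/66; p² − 54·q² = 235225 − 235224 = 1.
  The first convergent with p² − 54·q² = 1 gives the fundamental solution (x₁, y₁) = (485, 66).
Step 2: Apply the recurrence (x_{n+1}, y_{n+1}) = (x₁x_n + 54y₁y_n, x₁y_n + y₁x_n) repeatedly.
  From (x_1, y_1) = (485, 66): x_2 = 485·485 + 54·66·66 = 470449; y_2 = 485·66 + 66·485 = 64020.
  From (x_2, y_2) = (470449, 64020): x_3 = 485·470449 + 54·66·64020 = 456335045; y_3 = 485·64020 + 66·470449 = 62099334.
  From (x_3, y_3) = (456335045, 62099334): x_4 = 485·456335045 + 54·66·62099334 = 442644523201; y_4 = 485·62099334 + 66·456335045 = 60236289960.
Step 3: Verify x_4² - 54·y_4² = 195934173919840627286401 - 195934173919840627286400 = 1 (should be 1). ✓

(x_1, y_1) = (485, 66); (x_4, y_4) = (442644523201, 60236289960).


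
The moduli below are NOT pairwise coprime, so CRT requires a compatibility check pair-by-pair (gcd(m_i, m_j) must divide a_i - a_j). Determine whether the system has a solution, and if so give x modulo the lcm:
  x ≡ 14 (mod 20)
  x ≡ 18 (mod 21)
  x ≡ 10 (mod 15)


Moduli 20, 21, 15 are not pairwise coprime, so CRT works modulo lcm(m_i) when all pairwise compatibility conditions hold.
Pairwise compatibility: gcd(m_i, m_j) must divide a_i - a_j for every pair.
Merge one congruence at a time:
  Start: x ≡ 14 (mod 20).
  Combine with x ≡ 18 (mod 21): gcd(20, 21) = 1; 18 - 14 = 4, which IS divisible by 1, so compatible.
    Write x = 14 + 20·t and substitute into x ≡ 18 (mod 21): 20·t ≡ 18 − 14 = 4 (mod 21).
    The inverse of 20 mod 21 is 20 (since 20·20 = 400 = 19·21 + 1), so t ≡ 20·4 = 80 ≡ 17 (mod 21).
    Then x = 14 + 20·17 = 354, valid modulo lcm(20, 21) = 420: x ≡ 354 (mod 420).
  Combine with x ≡ 10 (mod 15): gcd(420, 15) = 15, and 10 - 354 = -344 is NOT divisible by 15.
    ⇒ system is inconsistent (no integer solution).

No solution (the system is inconsistent).


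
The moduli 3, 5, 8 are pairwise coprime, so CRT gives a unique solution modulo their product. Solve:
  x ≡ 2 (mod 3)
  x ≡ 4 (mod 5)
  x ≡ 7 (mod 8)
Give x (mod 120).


Moduli 3, 5, 8 are pairwise coprime; by CRT there is a unique solution modulo M = 3 · 5 · 8 = 120.
Solve pairwise, accumulating the modulus:
  Start with x ≡ 2 (mod 3).
  Combine with x ≡ 4 (mod 5): since gcd(3, 5) = 1, we get a unique residue mod 15.
    Write x = 2 + 3·t and substitute into x ≡ 4 (mod 5): 3·t ≡ 4 − 2 = 2 (mod 5).
    The inverse of 3 mod 5 is 2 (since 3·2 = 6 = 1·5 + 1), so t ≡ 2·2 = 4 ≡ 4 (mod 5).
    Then x = 2 + 3·4 = 14, valid modulo lcm(3, 5) = 15: x ≡ 14 (mod 15).
  Combine with x ≡ 7 (mod 8): since gcd(15, 8) = 1, we get a unique residue mod 120.
    Write x = 14 + 15·t and substitute into x ≡ 7 (mod 8): 15·t ≡ 7 − 14 = -7 (mod 8).
    Reduce coefficients mod 8: 7·t ≡ 1 (mod 8).
    The inverse of 7 mod 8 is 7 (since 7·7 = 49 = 6·8 + 1), so t ≡ 7·1 = 7 ≡ 7 (mod 8).
    Then x = 14 + 15·7 = 119, valid modulo lcm(15, 8) = 120: x ≡ 119 (mod 120).
Verify: 119 mod 3 = 2 ✓, 119 mod 5 = 4 ✓, 119 mod 8 = 7 ✓.

x ≡ 119 (mod 120).


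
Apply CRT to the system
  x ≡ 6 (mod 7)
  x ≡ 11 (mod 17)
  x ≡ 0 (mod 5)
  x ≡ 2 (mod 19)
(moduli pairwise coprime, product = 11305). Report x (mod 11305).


Product of moduli M = 7 · 17 · 5 · 19 = 11305.
Merge one congruence at a time:
  Start: x ≡ 6 (mod 7).
  Combine with x ≡ 11 (mod 17); new modulus lcm = 119.
    Write x = 6 + 7·t and substitute into x ≡ 11 (mod 17): 7·t ≡ 11 − 6 = 5 (mod 17).
    The inverse of 7 mod 17 is 5 (since 7·5 = 35 = 2·17 + 1), so t ≡ 5·5 = 25 ≡ 8 (mod 17).
    Then x = 6 + 7·8 = 62, valid modulo lcm(7, 17) = 119: x ≡ 62 (mod 119).
  Combine with x ≡ 0 (mod 5); new modulus lcm = 595.
    Write x = 62 + 119·t and substitute into x ≡ 0 (mod 5): 119·t ≡ 0 − 62 = -62 (mod 5).
    Reduce coefficients mod 5: 4·t ≡ 3 (mod 5).
    The inverse of 4 mod 5 is 4 (since 4·4 = 16 = 3·5 + 1), so t ≡ 4·3 = 12 ≡ 2 (mod 5).
    Then x = 62 + 119·2 = 300, valid modulo lcm(119, 5) = 595: x ≡ 300 (mod 595).
  Combine with x ≡ 2 (mod 19); new modulus lcm = 11305.
    Write x = 300 + 595·t and substitute into x ≡ 2 (mod 19): 595·t ≡ 2 − 300 = -298 (mod 19).
    Reduce coefficients mod 19: 6·t ≡ 6 (mod 19).
    The inverse of 6 mod 19 is 16 (since 6·16 = 96 = 5·19 + 1), so t ≡ 16·6 = 96 ≡ 1 (mod 19).
    Then x = 300 + 595·1 = 895, valid modulo lcm(595, 19) = 11305: x ≡ 895 (mod 11305).
Verify against each original: 895 mod 7 = 6, 895 mod 17 = 11, 895 mod 5 = 0, 895 mod 19 = 2.

x ≡ 895 (mod 11305).


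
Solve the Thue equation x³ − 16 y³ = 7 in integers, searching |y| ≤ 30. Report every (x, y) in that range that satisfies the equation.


The equation is x³ - 16y³ = 7. For fixed y, x³ = 16·y³ + 7, so a solution requires the RHS to be a perfect cube.
Strategy: iterate y from -30 to 30, compute RHS = 16·y³ + 7, and check whether it is a (positive or negative) perfect cube.
Check small values of y:
  y = 0: RHS = 7 is not a perfect cube.
  y = 1: RHS = 23 is not a perfect cube.
  y = -1: RHS = -9 is not a perfect cube.
  y = 2: RHS = 135 is not a perfect cube.
  y = -2: RHS = -121 is not a perfect cube.
  y = 3: RHS = 439 is not a perfect cube.
  y = -3: RHS = -425 is not a perfect cube.
Continuing the search up to |y| = 30 finds no solutions either.
No (x, y) in the scanned range satisfies the equation.

No integer solutions with |y| ≤ 30.


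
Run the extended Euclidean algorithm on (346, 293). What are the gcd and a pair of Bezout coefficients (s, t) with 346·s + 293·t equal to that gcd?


Euclidean algorithm on (346, 293) — divide until remainder is 0:
  346 = 1 · 293 + 53
  293 = 5 · 53 + 28
  53 = 1 · 28 + 25
  28 = 1 · 25 + 3
  25 = 8 · 3 + 1
  3 = 3 · 1 + 0
gcd(346, 293) = 1.
Track Bezout coefficients alongside the remainders: start with r₀ = 346 = a·1 + b·0 (s = 1, t = 0) and r₁ = 293 = a·0 + b·1 (s = 0, t = 1); each new remainder r_{k+1} = r_{k-1} − q_k·r_k inherits s_{k+1} = s_{k-1} − q_k·s_k, t_{k+1} = t_{k-1} − q_k·t_k, so r_k = a·s_k + b·t_k at every step:
  q = 1: r = 53, s = 1 − 1·0 = 1, t = 0 − 1·1 = -1  (check: 346·1 + 293·(-1) = 53)
  q = 5: r = 28, s = 0 − 5·1 = -5, t = 1 − 5·(-1) = 6  (check: 346·(-5) + 293·6 = 28)
  q = 1: r = 25, s = 1 − 1·(-5) = 6, t = -1 − 1·6 = -7  (check: 346·6 + 293·(-7) = 25)
  q = 1: r = 3, s = -5 − 1·6 = -11, t = 6 − 1·(-7) = 13  (check: 346·(-11) + 293·13 = 3)
  q = 8: r = 1, s = 6 − 8·(-11) = 94, t = -7 − 8·13 = -111  (check: 346·94 + 293·(-111) = 1)
The row with r = 1 (the gcd) gives the Bezout coefficients s = 94, t = -111.
Result: 346 · (94) + 293 · (-111) = 1.

gcd(346, 293) = 1; s = 94, t = -111 (check: 346·94 + 293·(-111) = 1).


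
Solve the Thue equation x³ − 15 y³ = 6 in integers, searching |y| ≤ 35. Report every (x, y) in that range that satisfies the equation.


The equation is x³ - 15y³ = 6. For fixed y, x³ = 15·y³ + 6, so a solution requires the RHS to be a perfect cube.
Strategy: iterate y from -35 to 35, compute RHS = 15·y³ + 6, and check whether it is a (positive or negative) perfect cube.
Check small values of y:
  y = 0: RHS = 6 is not a perfect cube.
  y = 1: RHS = 21 is not a perfect cube.
  y = -1: RHS = -9 is not a perfect cube.
  y = 2: RHS = 126 is not a perfect cube.
  y = -2: RHS = -114 is not a perfect cube.
  y = 3: RHS = 411 is not a perfect cube.
  y = -3: RHS = -399 is not a perfect cube.
Continuing the search up to |y| = 35 finds no solutions either.
No (x, y) in the scanned range satisfies the equation.

No integer solutions with |y| ≤ 35.


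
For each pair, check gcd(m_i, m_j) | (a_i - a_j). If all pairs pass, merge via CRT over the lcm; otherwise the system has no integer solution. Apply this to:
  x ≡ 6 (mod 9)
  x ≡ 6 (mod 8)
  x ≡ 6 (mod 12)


Moduli 9, 8, 12 are not pairwise coprime, so CRT works modulo lcm(m_i) when all pairwise compatibility conditions hold.
Pairwise compatibility: gcd(m_i, m_j) must divide a_i - a_j for every pair.
Merge one congruence at a time:
  Start: x ≡ 6 (mod 9).
  Combine with x ≡ 6 (mod 8): gcd(9, 8) = 1; 6 - 6 = 0, which IS divisible by 1, so compatible.
    Write x = 6 + 9·t and substitute into x ≡ 6 (mod 8): 9·t ≡ 6 − 6 = 0 (mod 8).
    Reduce coefficients mod 8: 1·t ≡ 0 (mod 8).
    So t ≡ 0 (mod 8).
    Then x = 6 + 9·0 = 6, valid modulo lcm(9, 8) = 72: x ≡ 6 (mod 72).
  Combine with x ≡ 6 (mod 12): gcd(72, 12) = 12; 6 - 6 = 0, which IS divisible by 12, so compatible.
    Write x = 6 + 72·t and substitute into x ≡ 6 (mod 12): 72·t ≡ 6 − 6 = 0 (mod 12).
    Divide the congruence (and modulus) by g = 12: 6·t ≡ 0 (mod 1).
    Modulo 1 every t works; take t = 0.
    Then x = 6 + 72·0 = 6, valid modulo lcm(72, 12) = 72: x ≡ 6 (mod 72).
Verify: 6 mod 9 = 6, 6 mod 8 = 6, 6 mod 12 = 6.

x ≡ 6 (mod 72).


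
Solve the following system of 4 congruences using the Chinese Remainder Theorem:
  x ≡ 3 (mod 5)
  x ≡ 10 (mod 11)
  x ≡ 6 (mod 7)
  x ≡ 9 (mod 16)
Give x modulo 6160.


Product of moduli M = 5 · 11 · 7 · 16 = 6160.
Merge one congruence at a time:
  Start: x ≡ 3 (mod 5).
  Combine with x ≡ 10 (mod 11); new modulus lcm = 55.
    Write x = 3 + 5·t and substitute into x ≡ 10 (mod 11): 5·t ≡ 10 − 3 = 7 (mod 11).
    The inverse of 5 mod 11 is 9 (since 5·9 = 45 = 4·11 + 1), so t ≡ 9·7 = 63 ≡ 8 (mod 11).
    Then x = 3 + 5·8 = 43, valid modulo lcm(5, 11) = 55: x ≡ 43 (mod 55).
  Combine with x ≡ 6 (mod 7); new modulus lcm = 385.
    Write x = 43 + 55·t and substitute into x ≡ 6 (mod 7): 55·t ≡ 6 − 43 = -37 (mod 7).
    Reduce coefficients mod 7: 6·t ≡ 5 (mod 7).
    The inverse of 6 mod 7 is 6 (since 6·6 = 36 = 5·7 + 1), so t ≡ 6·5 = 30 ≡ 2 (mod 7).
    Then x = 43 + 55·2 = 153, valid modulo lcm(55, 7) = 385: x ≡ 153 (mod 385).
  Combine with x ≡ 9 (mod 16); new modulus lcm = 6160.
    Write x = 153 + 385·t and substitute into x ≡ 9 (mod 16): 385·t ≡ 9 − 153 = -144 (mod 16).
    Reduce coefficients mod 16: 1·t ≡ 0 (mod 16).
    So t ≡ 0 (mod 16).
    Then x = 153 + 385·0 = 153, valid modulo lcm(385, 16) = 6160: x ≡ 153 (mod 6160).
Verify against each original: 153 mod 5 = 3, 153 mod 11 = 10, 153 mod 7 = 6, 153 mod 16 = 9.

x ≡ 153 (mod 6160).


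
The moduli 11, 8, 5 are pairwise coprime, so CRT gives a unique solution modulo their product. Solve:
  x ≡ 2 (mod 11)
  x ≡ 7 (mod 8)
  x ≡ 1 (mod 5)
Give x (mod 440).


Moduli 11, 8, 5 are pairwise coprime; by CRT there is a unique solution modulo M = 11 · 8 · 5 = 440.
Solve pairwise, accumulating the modulus:
  Start with x ≡ 2 (mod 11).
  Combine with x ≡ 7 (mod 8): since gcd(11, 8) = 1, we get a unique residue mod 88.
    Write x = 2 + 11·t and substitute into x ≡ 7 (mod 8): 11·t ≡ 7 − 2 = 5 (mod 8).
    Reduce coefficients mod 8: 3·t ≡ 5 (mod 8).
    The inverse of 3 mod 8 is 3 (since 3·3 = 9 = 1·8 + 1), so t ≡ 3·5 = 15 ≡ 7 (mod 8).
    Then x = 2 + 11·7 = 79, valid modulo lcm(11, 8) = 88: x ≡ 79 (mod 88).
  Combine with x ≡ 1 (mod 5): since gcd(88, 5) = 1, we get a unique residue mod 440.
    Write x = 79 + 88·t and substitute into x ≡ 1 (mod 5): 88·t ≡ 1 − 79 = -78 (mod 5).
    Reduce coefficients mod 5: 3·t ≡ 2 (mod 5).
    The inverse of 3 mod 5 is 2 (since 3·2 = 6 = 1·5 + 1), so t ≡ 2·2 = 4 ≡ 4 (mod 5).
    Then x = 79 + 88·4 = 431, valid modulo lcm(88, 5) = 440: x ≡ 431 (mod 440).
Verify: 431 mod 11 = 2 ✓, 431 mod 8 = 7 ✓, 431 mod 5 = 1 ✓.

x ≡ 431 (mod 440).


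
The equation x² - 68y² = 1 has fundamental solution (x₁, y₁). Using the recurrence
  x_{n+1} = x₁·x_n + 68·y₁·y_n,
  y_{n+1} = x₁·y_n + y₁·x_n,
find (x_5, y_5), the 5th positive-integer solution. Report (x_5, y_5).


Step 1: Find the fundamental solution (x₁, y₁) of x² - 68y² = 1.
  Expand √68 as a continued fraction. a₀ = ⌊√68⌋ = 8; iterate m_{k+1} = d_k·a_k − m_k, d_{k+1} = (68 − m_{k+1}²)/d_k, a_{k+1} = ⌊(a₀ + m_{k+1})/d_{k+1}⌋ (starting m₀ = 0, d₀ = 1), with convergents p_k = a_k·p_{k-1} + p_{k-2}, q_k = a_k·q_{k-1} + q_{k-2} (p₋₁ = 1, q₋₁ = 0):
  k = 0: a₀ = 8; p₀/q₀ = 8/1; p₀² − 68·q₀² = 64 − 68 = -4.
  k = 1: m = 8, d = 4, a = ⌊(8 + 8)/4⌋ = 4; p/q = (4·8 + 1)/(4·1 + 0) = 33/4; p² − 68·q² = 1089 − 1088 = 1.
  The first convergent with p² − 68·q² = 1 gives the fundamental solution (x₁, y₁) = (33, 4).
Step 2: Apply the recurrence (x_{n+1}, y_{n+1}) = (x₁x_n + 68y₁y_n, x₁y_n + y₁x_n) repeatedly.
  From (x_1, y_1) = (33, 4): x_2 = 33·33 + 68·4·4 = 2177; y_2 = 33·4 + 4·33 = 264.
  From (x_2, y_2) = (2177, 264): x_3 = 33·2177 + 68·4·264 = 143649; y_3 = 33·264 + 4·2177 = 17420.
  From (x_3, y_3) = (143649, 17420): x_4 = 33·143649 + 68·4·17420 = 9478657; y_4 = 33·17420 + 4·143649 = 1149456.
  From (x_4, y_4) = (9478657, 1149456): x_5 = 33·9478657 + 68·4·1149456 = 625447713; y_5 = 33·1149456 + 4·9478657 = 75846676.
Step 3: Verify x_5² - 68·y_5² = 391184841696930369 - 391184841696930368 = 1 (should be 1). ✓

(x_1, y_1) = (33, 4); (x_5, y_5) = (625447713, 75846676).


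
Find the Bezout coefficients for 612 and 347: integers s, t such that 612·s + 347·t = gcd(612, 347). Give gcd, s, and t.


Euclidean algorithm on (612, 347) — divide until remainder is 0:
  612 = 1 · 347 + 265
  347 = 1 · 265 + 82
  265 = 3 · 82 + 19
  82 = 4 · 19 + 6
  19 = 3 · 6 + 1
  6 = 6 · 1 + 0
gcd(612, 347) = 1.
Track Bezout coefficients alongside the remainders: start with r₀ = 612 = a·1 + b·0 (s = 1, t = 0) and r₁ = 347 = a·0 + b·1 (s = 0, t = 1); each new remainder r_{k+1} = r_{k-1} − q_k·r_k inherits s_{k+1} = s_{k-1} − q_k·s_k, t_{k+1} = t_{k-1} − q_k·t_k, so r_k = a·s_k + b·t_k at every step:
  q = 1: r = 265, s = 1 − 1·0 = 1, t = 0 − 1·1 = -1  (check: 612·1 + 347·(-1) = 265)
  q = 1: r = 82, s = 0 − 1·1 = -1, t = 1 − 1·(-1) = 2  (check: 612·(-1) + 347·2 = 82)
  q = 3: r = 19, s = 1 − 3·(-1) = 4, t = -1 − 3·2 = -7  (check: 612·4 + 347·(-7) = 19)
  q = 4: r = 6, s = -1 − 4·4 = -17, t = 2 − 4·(-7) = 30  (check: 612·(-17) + 347·30 = 6)
  q = 3: r = 1, s = 4 − 3·(-17) = 55, t = -7 − 3·30 = -97  (check: 612·55 + 347·(-97) = 1)
The row with r = 1 (the gcd) gives the Bezout coefficients s = 55, t = -97.
Result: 612 · (55) + 347 · (-97) = 1.

gcd(612, 347) = 1; s = 55, t = -97 (check: 612·55 + 347·(-97) = 1).


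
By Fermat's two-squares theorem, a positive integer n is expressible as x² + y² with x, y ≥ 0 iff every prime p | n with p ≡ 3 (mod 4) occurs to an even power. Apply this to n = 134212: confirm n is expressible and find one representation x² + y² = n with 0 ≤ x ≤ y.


Step 1: Factor n = 134212 = 2^2 · 13 · 29 · 89.
Step 2: Check the mod-4 condition on each prime factor: 2 = 2 (special); 13 ≡ 1 (mod 4), exponent 1; 29 ≡ 1 (mod 4), exponent 1; 89 ≡ 1 (mod 4), exponent 1.
All primes ≡ 3 (mod 4) appear to even exponent (or don't appear), so by the two-squares theorem n IS expressible as a sum of two squares.
Step 3: Build a representation. Group n = k² · m with k = 2 and m = 13 · 29 · 89 = 33553 (a product of primes ≡ 1 (mod 4)); a representation of m scales to one of n via (k·x)² + (k·y)² = k²(x² + y²). Each prime p ≡ 1 (mod 4) is itself a sum of two squares; find a² by testing p − a² for a perfect square:
  13: 13 − 1² = 12, 13 − 2² = 9 = 3² ⇒ 13 = 2² + 3².
  29: 29 − 1² = 28, 29 − 2² = 25 = 5² ⇒ 29 = 2² + 5².
  89: 89 − 1² = 88, 89 − 2² = 85, 89 − 3² = 80, 89 − 4² = 73, 89 − 5² = 64 = 8² ⇒ 89 = 5² + 8².
  Combine using the Brahmagupta–Fibonacci identity (a² + b²)(c² + d²) = (ac − bd)² + (ad + bc)² = (ac + bd)² + (ad − bc)²:
  13 · 29 = 377: from (2² + 3²)(2² + 5²), take (2·2 − 3·5, 2·5 + 3·2) = (4 − 15, 10 + 6) = (-11, 16); dropping signs (only squares matter) gives (11, 16); check 11² + 16² = 121 + 256 = 377 ✓.
  377 · 89 = 33553: from (11² + 16²)(5² + 8²), take (11·5 − 16·8, 11·8 + 16·5) = (55 − 128, 88 + 80) = (-73, 168); dropping signs (only squares matter) gives (73, 168); check 73² + 168² = 5329 + 28224 = 33553 ✓.
  Scale by k = 2: (2·73, 2·168) = (146, 336).
Step 4: Order so x ≤ y and verify: 146² + 336² = 21316 + 112896 = 134212 = n. ✓

n = 134212 = 146² + 336² (one valid representation with x ≤ y).


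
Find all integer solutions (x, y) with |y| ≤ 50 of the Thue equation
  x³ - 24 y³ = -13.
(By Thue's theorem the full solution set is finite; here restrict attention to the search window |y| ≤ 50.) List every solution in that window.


The equation is x³ - 24y³ = -13. For fixed y, x³ = 24·y³ − 13, so a solution requires the RHS to be a perfect cube.
Strategy: iterate y from -50 to 50, compute RHS = 24·y³ − 13, and check whether it is a (positive or negative) perfect cube.
Check small values of y:
  y = 0: RHS = -13 is not a perfect cube.
  y = 1: RHS = 11 is not a perfect cube.
  y = -1: RHS = -37 is not a perfect cube.
  y = 2: RHS = 179 is not a perfect cube.
  y = -2: RHS = -205 is not a perfect cube.
  y = 3: RHS = 635 is not a perfect cube.
  y = -3: RHS = -661 is not a perfect cube.
Continuing the search up to |y| = 50 finds no solutions either.
No (x, y) in the scanned range satisfies the equation.

No integer solutions with |y| ≤ 50.


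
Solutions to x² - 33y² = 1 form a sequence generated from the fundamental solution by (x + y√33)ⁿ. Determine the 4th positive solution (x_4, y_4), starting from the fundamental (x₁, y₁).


Step 1: Find the fundamental solution (x₁, y₁) of x² - 33y² = 1.
  Expand √33 as a continued fraction. a₀ = ⌊√33⌋ = 5; iterate m_{k+1} = d_k·a_k − m_k, d_{k+1} = (33 − m_{k+1}²)/d_k, a_{k+1} = ⌊(a₀ + m_{k+1})/d_{k+1}⌋ (starting m₀ = 0, d₀ = 1), with convergents p_k = a_k·p_{k-1} + p_{k-2}, q_k = a_k·q_{k-1} + q_{k-2} (p₋₁ = 1, q₋₁ = 0):
  k = 0: a₀ = 5; p₀/q₀ = 5/1; p₀² − 33·q₀² = 25 − 33 = -8.
  k = 1: m = 5, d = 8, a = ⌊(5 + 5)/8⌋ = 1; p/q = (1·5 + 1)/(1·1 + 0) = 6/1; p² − 33·q² = 36 − 33 = 3.
  k = 2: m = 3, d = 3, a = ⌊(5 + 3)/3⌋ = 2; p/q = (2·6 + 5)/(2·1 + 1) = 17/3; p² − 33·q² = 289 − 297 = -8.
  k = 3: m = 3, d = 8, a = ⌊(5 + 3)/8⌋ = 1; p/q = (1·17 + 6)/(1·3 + 1) = 23/4; p² − 33·q² = 529 − 528 = 1.
  The first convergent with p² − 33·q² = 1 gives the fundamental solution (x₁, y₁) = (23, 4).
Step 2: Apply the recurrence (x_{n+1}, y_{n+1}) = (x₁x_n + 33y₁y_n, x₁y_n + y₁x_n) repeatedly.
  From (x_1, y_1) = (23, 4): x_2 = 23·23 + 33·4·4 = 1057; y_2 = 23·4 + 4·23 = 184.
  From (x_2, y_2) = (1057, 184): x_3 = 23·1057 + 33·4·184 = 48599; y_3 = 23·184 + 4·1057 = 8460.
  From (x_3, y_3) = (48599, 8460): x_4 = 23·48599 + 33·4·8460 = 2234497; y_4 = 23·8460 + 4·48599 = 388976.
Step 3: Verify x_4² - 33·y_4² = 4992976843009 - 4992976843008 = 1 (should be 1). ✓

(x_1, y_1) = (23, 4); (x_4, y_4) = (2234497, 388976).


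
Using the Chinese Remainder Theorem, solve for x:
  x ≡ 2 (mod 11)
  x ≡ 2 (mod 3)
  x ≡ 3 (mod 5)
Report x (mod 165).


Moduli 11, 3, 5 are pairwise coprime; by CRT there is a unique solution modulo M = 11 · 3 · 5 = 165.
Solve pairwise, accumulating the modulus:
  Start with x ≡ 2 (mod 11).
  Combine with x ≡ 2 (mod 3): since gcd(11, 3) = 1, we get a unique residue mod 33.
    Write x = 2 + 11·t and substitute into x ≡ 2 (mod 3): 11·t ≡ 2 − 2 = 0 (mod 3).
    Reduce coefficients mod 3: 2·t ≡ 0 (mod 3).
    The inverse of 2 mod 3 is 2 (since 2·2 = 4 = 1·3 + 1), so t ≡ 2·0 = 0 ≡ 0 (mod 3).
    Then x = 2 + 11·0 = 2, valid modulo lcm(11, 3) = 33: x ≡ 2 (mod 33).
  Combine with x ≡ 3 (mod 5): since gcd(33, 5) = 1, we get a unique residue mod 165.
    Write x = 2 + 33·t and substitute into x ≡ 3 (mod 5): 33·t ≡ 3 − 2 = 1 (mod 5).
    Reduce coefficients mod 5: 3·t ≡ 1 (mod 5).
    The inverse of 3 mod 5 is 2 (since 3·2 = 6 = 1·5 + 1), so t ≡ 2·1 = 2 ≡ 2 (mod 5).
    Then x = 2 + 33·2 = 68, valid modulo lcm(33, 5) = 165: x ≡ 68 (mod 165).
Verify: 68 mod 11 = 2 ✓, 68 mod 3 = 2 ✓, 68 mod 5 = 3 ✓.

x ≡ 68 (mod 165).


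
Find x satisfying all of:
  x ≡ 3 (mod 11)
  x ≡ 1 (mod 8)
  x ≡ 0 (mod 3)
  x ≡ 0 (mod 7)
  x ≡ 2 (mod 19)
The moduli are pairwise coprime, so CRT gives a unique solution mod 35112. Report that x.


Product of moduli M = 11 · 8 · 3 · 7 · 19 = 35112.
Merge one congruence at a time:
  Start: x ≡ 3 (mod 11).
  Combine with x ≡ 1 (mod 8); new modulus lcm = 88.
    Write x = 3 + 11·t and substitute into x ≡ 1 (mod 8): 11·t ≡ 1 − 3 = -2 (mod 8).
    Reduce coefficients mod 8: 3·t ≡ 6 (mod 8).
    The inverse of 3 mod 8 is 3 (since 3·3 = 9 = 1·8 + 1), so t ≡ 3·6 = 18 ≡ 2 (mod 8).
    Then x = 3 + 11·2 = 25, valid modulo lcm(11, 8) = 88: x ≡ 25 (mod 88).
  Combine with x ≡ 0 (mod 3); new modulus lcm = 264.
    Write x = 25 + 88·t and substitute into x ≡ 0 (mod 3): 88·t ≡ 0 − 25 = -25 (mod 3).
    Reduce coefficients mod 3: 1·t ≡ 2 (mod 3).
    So t ≡ 2 (mod 3).
    Then x = 25 + 88·2 = 201, valid modulo lcm(88, 3) = 264: x ≡ 201 (mod 264).
  Combine with x ≡ 0 (mod 7); new modulus lcm = 1848.
    Write x = 201 + 264·t and substitute into x ≡ 0 (mod 7): 264·t ≡ 0 − 201 = -201 (mod 7).
    Reduce coefficients mod 7: 5·t ≡ 2 (mod 7).
    The inverse of 5 mod 7 is 3 (since 5·3 = 15 = 2·7 + 1), so t ≡ 3·2 = 6 ≡ 6 (mod 7).
    Then x = 201 + 264·6 = 1785, valid modulo lcm(264, 7) = 1848: x ≡ 1785 (mod 1848).
  Combine with x ≡ 2 (mod 19); new modulus lcm = 35112.
    Write x = 1785 + 1848·t and substitute into x ≡ 2 (mod 19): 1848·t ≡ 2 − 1785 = -1783 (mod 19).
    Reduce coefficients mod 19: 5·t ≡ 3 (mod 19).
    The inverse of 5 mod 19 is 4 (since 5·4 = 20 = 1·19 + 1), so t ≡ 4·3 = 12 ≡ 12 (mod 19).
    Then x = 1785 + 1848·12 = 23961, valid modulo lcm(1848, 19) = 35112: x ≡ 23961 (mod 35112).
Verify against each original: 23961 mod 11 = 3, 23961 mod 8 = 1, 23961 mod 3 = 0, 23961 mod 7 = 0, 23961 mod 19 = 2.

x ≡ 23961 (mod 35112).


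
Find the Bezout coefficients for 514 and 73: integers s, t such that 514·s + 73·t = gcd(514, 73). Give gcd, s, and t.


Euclidean algorithm on (514, 73) — divide until remainder is 0:
  514 = 7 · 73 + 3
  73 = 24 · 3 + 1
  3 = 3 · 1 + 0
gcd(514, 73) = 1.
Track Bezout coefficients alongside the remainders: start with r₀ = 514 = a·1 + b·0 (s = 1, t = 0) and r₁ = 73 = a·0 + b·1 (s = 0, t = 1); each new remainder r_{k+1} = r_{k-1} − q_k·r_k inherits s_{k+1} = s_{k-1} − q_k·s_k, t_{k+1} = t_{k-1} − q_k·t_k, so r_k = a·s_k + b·t_k at every step:
  q = 7: r = 3, s = 1 − 7·0 = 1, t = 0 − 7·1 = -7  (check: 514·1 + 73·(-7) = 3)
  q = 24: r = 1, s = 0 − 24·1 = -24, t = 1 − 24·(-7) = 169  (check: 514·(-24) + 73·169 = 1)
The row with r = 1 (the gcd) gives the Bezout coefficients s = -24, t = 169.
Result: 514 · (-24) + 73 · (169) = 1.

gcd(514, 73) = 1; s = -24, t = 169 (check: 514·(-24) + 73·169 = 1).


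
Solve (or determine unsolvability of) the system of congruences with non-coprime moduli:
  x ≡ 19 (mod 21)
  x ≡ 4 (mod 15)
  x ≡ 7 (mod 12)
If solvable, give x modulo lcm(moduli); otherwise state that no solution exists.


Moduli 21, 15, 12 are not pairwise coprime, so CRT works modulo lcm(m_i) when all pairwise compatibility conditions hold.
Pairwise compatibility: gcd(m_i, m_j) must divide a_i - a_j for every pair.
Merge one congruence at a time:
  Start: x ≡ 19 (mod 21).
  Combine with x ≡ 4 (mod 15): gcd(21, 15) = 3; 4 - 19 = -15, which IS divisible by 3, so compatible.
    Write x = 19 + 21·t and substitute into x ≡ 4 (mod 15): 21·t ≡ 4 − 19 = -15 (mod 15).
    Divide the congruence (and modulus) by g = 3: 7·t ≡ -5 (mod 5).
    Reduce coefficients mod 5: 2·t ≡ 0 (mod 5).
    The inverse of 2 mod 5 is 3 (since 2·3 = 6 = 1·5 + 1), so t ≡ 3·0 = 0 ≡ 0 (mod 5).
    Then x = 19 + 21·0 = 19, valid modulo lcm(21, 15) = 105: x ≡ 19 (mod 105).
  Combine with x ≡ 7 (mod 12): gcd(105, 12) = 3; 7 - 19 = -12, which IS divisible by 3, so compatible.
    Write x = 19 + 105·t and substitute into x ≡ 7 (mod 12): 105·t ≡ 7 − 19 = -12 (mod 12).
    Divide the congruence (and modulus) by g = 3: 35·t ≡ -4 (mod 4).
    Reduce coefficients mod 4: 3·t ≡ 0 (mod 4).
    The inverse of 3 mod 4 is 3 (since 3·3 = 9 = 2·4 + 1), so t ≡ 3·0 = 0 ≡ 0 (mod 4).
    Then x = 19 + 105·0 = 19, valid modulo lcm(105, 12) = 420: x ≡ 19 (mod 420).
Verify: 19 mod 21 = 19, 19 mod 15 = 4, 19 mod 12 = 7.

x ≡ 19 (mod 420).


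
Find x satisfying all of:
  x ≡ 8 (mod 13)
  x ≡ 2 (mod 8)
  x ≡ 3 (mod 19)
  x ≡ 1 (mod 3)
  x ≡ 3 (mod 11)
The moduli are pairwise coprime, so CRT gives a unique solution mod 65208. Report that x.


Product of moduli M = 13 · 8 · 19 · 3 · 11 = 65208.
Merge one congruence at a time:
  Start: x ≡ 8 (mod 13).
  Combine with x ≡ 2 (mod 8); new modulus lcm = 104.
    Write x = 8 + 13·t and substitute into x ≡ 2 (mod 8): 13·t ≡ 2 − 8 = -6 (mod 8).
    Reduce coefficients mod 8: 5·t ≡ 2 (mod 8).
    The inverse of 5 mod 8 is 5 (since 5·5 = 25 = 3·8 + 1), so t ≡ 5·2 = 10 ≡ 2 (mod 8).
    Then x = 8 + 13·2 = 34, valid modulo lcm(13, 8) = 104: x ≡ 34 (mod 104).
  Combine with x ≡ 3 (mod 19); new modulus lcm = 1976.
    Write x = 34 + 104·t and substitute into x ≡ 3 (mod 19): 104·t ≡ 3 − 34 = -31 (mod 19).
    Reduce coefficients mod 19: 9·t ≡ 7 (mod 19).
    The inverse of 9 mod 19 is 17 (since 9·17 = 153 = 8·19 + 1), so t ≡ 17·7 = 119 ≡ 5 (mod 19).
    Then x = 34 + 104·5 = 554, valid modulo lcm(104, 19) = 1976: x ≡ 554 (mod 1976).
  Combine with x ≡ 1 (mod 3); new modulus lcm = 5928.
    Write x = 554 + 1976·t and substitute into x ≡ 1 (mod 3): 1976·t ≡ 1 − 554 = -553 (mod 3).
    Reduce coefficients mod 3: 2·t ≡ 2 (mod 3).
    The inverse of 2 mod 3 is 2 (since 2·2 = 4 = 1·3 + 1), so t ≡ 2·2 = 4 ≡ 1 (mod 3).
    Then x = 554 + 1976·1 = 2530, valid modulo lcm(1976, 3) = 5928: x ≡ 2530 (mod 5928).
  Combine with x ≡ 3 (mod 11); new modulus lcm = 65208.
    Write x = 2530 + 5928·t and substitute into x ≡ 3 (mod 11): 5928·t ≡ 3 − 2530 = -2527 (mod 11).
    Reduce coefficients mod 11: 10·t ≡ 3 (mod 11).
    The inverse of 10 mod 11 is 10 (since 10·10 = 100 = 9·11 + 1), so t ≡ 10·3 = 30 ≡ 8 (mod 11).
    Then x = 2530 + 5928·8 = 49954, valid modulo lcm(5928, 11) = 65208: x ≡ 49954 (mod 65208).
Verify against each original: 49954 mod 13 = 8, 49954 mod 8 = 2, 49954 mod 19 = 3, 49954 mod 3 = 1, 49954 mod 11 = 3.

x ≡ 49954 (mod 65208).


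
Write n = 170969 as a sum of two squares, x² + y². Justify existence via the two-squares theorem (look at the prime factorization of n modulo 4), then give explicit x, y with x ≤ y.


Step 1: Factor n = 170969 = 17 · 89 · 113.
Step 2: Check the mod-4 condition on each prime factor: 17 ≡ 1 (mod 4), exponent 1; 89 ≡ 1 (mod 4), exponent 1; 113 ≡ 1 (mod 4), exponent 1.
All primes ≡ 3 (mod 4) appear to even exponent (or don't appear), so by the two-squares theorem n IS expressible as a sum of two squares.
Step 3: Build a representation. Here n = 17 · 89 · 113 is a product of primes ≡ 1 (mod 4). Each prime p ≡ 1 (mod 4) is itself a sum of two squares; find a² by testing p − a² for a perfect square:
  17: 17 − 1² = 16 = 4² ⇒ 17 = 1² + 4².
  89: 89 − 1² = 88, 89 − 2² = 85, 89 − 3² = 80, 89 − 4² = 73, 89 − 5² = 64 = 8² ⇒ 89 = 5² + 8².
  113: 113 − 1² = 112, 113 − 2² = 109, 113 − 3² = 104, 113 − 4² = 97, 113 − 5² = 88, 113 − 6² = 77, 113 − 7² = 64 = 8² ⇒ 113 = 7² + 8².
  Combine using the Brahmagupta–Fibonacci identity (a² + b²)(c² + d²) = (ac − bd)² + (ad + bc)² = (ac + bd)² + (ad − bc)²:
  17 · 89 = 1513: from (1² + 4²)(5² + 8²), take (1·5 − 4·8, 1·8 + 4·5) = (5 − 32, 8 + 20) = (-27, 28); dropping signs (only squares matter) gives (27, 28); check 27² + 28² = 729 + 784 = 1513 ✓.
  1513 · 113 = 170969: from (27² + 28²)(7² + 8²), take (27·7 − 28·8, 27·8 + 28·7) = (189 − 224, 216 + 196) = (-35, 412); dropping signs (only squares matter) gives (35, 412); check 35² + 412² = 1225 + 169744 = 170969 ✓.
Step 4: Order so x ≤ y and verify: 35² + 412² = 1225 + 169744 = 170969 = n. ✓

n = 170969 = 35² + 412² (one valid representation with x ≤ y).


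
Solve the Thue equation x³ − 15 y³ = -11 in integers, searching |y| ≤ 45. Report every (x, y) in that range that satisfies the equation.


The equation is x³ - 15y³ = -11. For fixed y, x³ = 15·y³ − 11, so a solution requires the RHS to be a perfect cube.
Strategy: iterate y from -45 to 45, compute RHS = 15·y³ − 11, and check whether it is a (positive or negative) perfect cube.
Check small values of y:
  y = 0: RHS = -11 is not a perfect cube.
  y = 1: RHS = 4 is not a perfect cube.
  y = -1: RHS = -26 is not a perfect cube.
  y = 2: RHS = 109 is not a perfect cube.
  y = -2: RHS = -131 is not a perfect cube.
  y = 3: RHS = 394 is not a perfect cube.
  y = -3: RHS = -416 is not a perfect cube.
Continuing the search up to |y| = 45 finds no solutions either.
No (x, y) in the scanned range satisfies the equation.

No integer solutions with |y| ≤ 45.


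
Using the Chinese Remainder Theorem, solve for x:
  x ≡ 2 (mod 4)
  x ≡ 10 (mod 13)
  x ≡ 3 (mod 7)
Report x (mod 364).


Moduli 4, 13, 7 are pairwise coprime; by CRT there is a unique solution modulo M = 4 · 13 · 7 = 364.
Solve pairwise, accumulating the modulus:
  Start with x ≡ 2 (mod 4).
  Combine with x ≡ 10 (mod 13): since gcd(4, 13) = 1, we get a unique residue mod 52.
    Write x = 2 + 4·t and substitute into x ≡ 10 (mod 13): 4·t ≡ 10 − 2 = 8 (mod 13).
    The inverse of 4 mod 13 is 10 (since 4·10 = 40 = 3·13 + 1), so t ≡ 10·8 = 80 ≡ 2 (mod 13).
    Then x = 2 + 4·2 = 10, valid modulo lcm(4, 13) = 52: x ≡ 10 (mod 52).
  Combine with x ≡ 3 (mod 7): since gcd(52, 7) = 1, we get a unique residue mod 364.
    Write x = 10 + 52·t and substitute into x ≡ 3 (mod 7): 52·t ≡ 3 − 10 = -7 (mod 7).
    Reduce coefficients mod 7: 3·t ≡ 0 (mod 7).
    The inverse of 3 mod 7 is 5 (since 3·5 = 15 = 2·7 + 1), so t ≡ 5·0 = 0 ≡ 0 (mod 7).
    Then x = 10 + 52·0 = 10, valid modulo lcm(52, 7) = 364: x ≡ 10 (mod 364).
Verify: 10 mod 4 = 2 ✓, 10 mod 13 = 10 ✓, 10 mod 7 = 3 ✓.

x ≡ 10 (mod 364).


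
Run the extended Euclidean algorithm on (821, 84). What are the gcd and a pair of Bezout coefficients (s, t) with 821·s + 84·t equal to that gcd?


Euclidean algorithm on (821, 84) — divide until remainder is 0:
  821 = 9 · 84 + 65
  84 = 1 · 65 + 19
  65 = 3 · 19 + 8
  19 = 2 · 8 + 3
  8 = 2 · 3 + 2
  3 = 1 · 2 + 1
  2 = 2 · 1 + 0
gcd(821, 84) = 1.
Track Bezout coefficients alongside the remainders: start with r₀ = 821 = a·1 + b·0 (s = 1, t = 0) and r₁ = 84 = a·0 + b·1 (s = 0, t = 1); each new remainder r_{k+1} = r_{k-1} − q_k·r_k inherits s_{k+1} = s_{k-1} − q_k·s_k, t_{k+1} = t_{k-1} − q_k·t_k, so r_k = a·s_k + b·t_k at every step:
  q = 9: r = 65, s = 1 − 9·0 = 1, t = 0 − 9·1 = -9  (check: 821·1 + 84·(-9) = 65)
  q = 1: r = 19, s = 0 − 1·1 = -1, t = 1 − 1·(-9) = 10  (check: 821·(-1) + 84·10 = 19)
  q = 3: r = 8, s = 1 − 3·(-1) = 4, t = -9 − 3·10 = -39  (check: 821·4 + 84·(-39) = 8)
  q = 2: r = 3, s = -1 − 2·4 = -9, t = 10 − 2·(-39) = 88  (check: 821·(-9) + 84·88 = 3)
  q = 2: r = 2, s = 4 − 2·(-9) = 22, t = -39 − 2·88 = -215  (check: 821·22 + 84·(-215) = 2)
  q = 1: r = 1, s = -9 − 1·22 = -31, t = 88 − 1·(-215) = 303  (check: 821·(-31) + 84·303 = 1)
The row with r = 1 (the gcd) gives the Bezout coefficients s = -31, t = 303.
Result: 821 · (-31) + 84 · (303) = 1.

gcd(821, 84) = 1; s = -31, t = 303 (check: 821·(-31) + 84·303 = 1).


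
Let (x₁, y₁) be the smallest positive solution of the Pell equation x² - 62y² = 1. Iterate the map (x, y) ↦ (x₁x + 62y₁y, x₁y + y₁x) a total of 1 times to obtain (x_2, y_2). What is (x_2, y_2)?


Step 1: Find the fundamental solution (x₁, y₁) of x² - 62y² = 1.
  Expand √62 as a continued fraction. a₀ = ⌊√62⌋ = 7; iterate m_{k+1} = d_k·a_k − m_k, d_{k+1} = (62 − m_{k+1}²)/d_k, a_{k+1} = ⌊(a₀ + m_{k+1})/d_{k+1}⌋ (starting m₀ = 0, d₀ = 1), with convergents p_k = a_k·p_{k-1} + p_{k-2}, q_k = a_k·q_{k-1} + q_{k-2} (p₋₁ = 1, q₋₁ = 0):
  k = 0: a₀ = 7; p₀/q₀ = 7/1; p₀² − 62·q₀² = 49 − 62 = -13.
  k = 1: m = 7, d = 13, a = ⌊(7 + 7)/13⌋ = 1; p/q = (1·7 + 1)/(1·1 + 0) = 8/1; p² − 62·q² = 64 − 62 = 2.
  k = 2: m = 6, d = 2, a = ⌊(7 + 6)/2⌋ = 6; p/q = (6·8 + 7)/(6·1 + 1) = 55/7; p² − 62·q² = 3025 − 3038 = -13.
  k = 3: m = 6, d = 13, a = ⌊(7 + 6)/13⌋ = 1; p/q = (1·55 + 8)/(1·7 + 1) = 63/8; p² − 62·q² = 3969 − 3968 = 1.
  The first convergent with p² − 62·q² = 1 gives the fundamental solution (x₁, y₁) = (63, 8).
Step 2: Apply the recurrence (x_{n+1}, y_{n+1}) = (x₁x_n + 62y₁y_n, x₁y_n + y₁x_n) repeatedly.
  From (x_1, y_1) = (63, 8): x_2 = 63·63 + 62·8·8 = 7937; y_2 = 63·8 + 8·63 = 1008.
Step 3: Verify x_2² - 62·y_2² = 62995969 - 62995968 = 1 (should be 1). ✓

(x_1, y_1) = (63, 8); (x_2, y_2) = (7937, 1008).


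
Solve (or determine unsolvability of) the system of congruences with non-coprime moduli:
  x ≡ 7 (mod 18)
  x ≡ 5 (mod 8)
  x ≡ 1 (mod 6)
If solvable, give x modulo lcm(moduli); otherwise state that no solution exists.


Moduli 18, 8, 6 are not pairwise coprime, so CRT works modulo lcm(m_i) when all pairwise compatibility conditions hold.
Pairwise compatibility: gcd(m_i, m_j) must divide a_i - a_j for every pair.
Merge one congruence at a time:
  Start: x ≡ 7 (mod 18).
  Combine with x ≡ 5 (mod 8): gcd(18, 8) = 2; 5 - 7 = -2, which IS divisible by 2, so compatible.
    Write x = 7 + 18·t and substitute into x ≡ 5 (mod 8): 18·t ≡ 5 − 7 = -2 (mod 8).
    Divide the congruence (and modulus) by g = 2: 9·t ≡ -1 (mod 4).
    Reduce coefficients mod 4: 1·t ≡ 3 (mod 4).
    So t ≡ 3 (mod 4).
    Then x = 7 + 18·3 = 61, valid modulo lcm(18, 8) = 72: x ≡ 61 (mod 72).
  Combine with x ≡ 1 (mod 6): gcd(72, 6) = 6; 1 - 61 = -60, which IS divisible by 6, so compatible.
    Write x = 61 + 72·t and substitute into x ≡ 1 (mod 6): 72·t ≡ 1 − 61 = -60 (mod 6).
    Divide the congruence (and modulus) by g = 6: 12·t ≡ -10 (mod 1).
    Modulo 1 every t works; take t = 0.
    Then x = 61 + 72·0 = 61, valid modulo lcm(72, 6) = 72: x ≡ 61 (mod 72).
Verify: 61 mod 18 = 7, 61 mod 8 = 5, 61 mod 6 = 1.

x ≡ 61 (mod 72).


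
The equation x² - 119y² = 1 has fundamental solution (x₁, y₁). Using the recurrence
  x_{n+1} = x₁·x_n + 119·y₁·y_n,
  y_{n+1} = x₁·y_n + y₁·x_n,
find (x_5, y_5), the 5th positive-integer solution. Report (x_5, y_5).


Step 1: Find the fundamental solution (x₁, y₁) of x² - 119y² = 1.
  Expand √119 as a continued fraction. a₀ = ⌊√119⌋ = 10; iterate m_{k+1} = d_k·a_k − m_k, d_{k+1} = (119 − m_{k+1}²)/d_k, a_{k+1} = ⌊(a₀ + m_{k+1})/d_{k+1}⌋ (starting m₀ = 0, d₀ = 1), with convergents p_k = a_k·p_{k-1} + p_{k-2}, q_k = a_k·q_{k-1} + q_{k-2} (p₋₁ = 1, q₋₁ = 0):
  k = 0: a₀ = 10; p₀/q₀ = 10/1; p₀² − 119·q₀² = 100 − 119 = -19.
  k = 1: m = 10, d = 19, a = ⌊(10 + 10)/19⌋ = 1; p/q = (1·10 + 1)/(1·1 + 0) = 11/1; p² − 119·q² = 121 − 119 = 2.
  k = 2: m = 9, d = 2, a = ⌊(10 + 9)/2⌋ = 9; p/q = (9·11 + 10)/(9·1 + 1) = 109/10; p² − 119·q² = 11881 − 11900 = -19.
  k = 3: m = 9, d = 19, a = ⌊(10 + 9)/19⌋ = 1; p/q = (1·109 + 11)/(1·10 + 1) = 120/11; p² − 119·q² = 14400 − 14399 = 1.
  The first convergent with p² − 119·q² = 1 gives the fundamental solution (x₁, y₁) = (120, 11).
Step 2: Apply the recurrence (x_{n+1}, y_{n+1}) = (x₁x_n + 119y₁y_n, x₁y_n + y₁x_n) repeatedly.
  From (x_1, y_1) = (120, 11): x_2 = 120·120 + 119·11·11 = 28799; y_2 = 120·11 + 11·120 = 2640.
  From (x_2, y_2) = (28799, 2640): x_3 = 120·28799 + 119·11·2640 = 6911640; y_3 = 120·2640 + 11·28799 = 633589.
  From (x_3, y_3) = (6911640, 633589): x_4 = 120·6911640 + 119·11·633589 = 1658764801; y_4 = 120·633589 + 11·6911640 = 152058720.
  From (x_4, y_4) = (1658764801, 152058720): x_5 = 120·1658764801 + 119·11·152058720 = 398096640600; y_5 = 120·152058720 + 11·1658764801 = 36493459211.
Step 3: Verify x_5² - 119·y_5² = 158480935257005568360000 - 158480935257005568359999 = 1 (should be 1). ✓

(x_1, y_1) = (120, 11); (x_5, y_5) = (398096640600, 36493459211).


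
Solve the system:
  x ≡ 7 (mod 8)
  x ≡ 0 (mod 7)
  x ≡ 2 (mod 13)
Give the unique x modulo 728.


Moduli 8, 7, 13 are pairwise coprime; by CRT there is a unique solution modulo M = 8 · 7 · 13 = 728.
Solve pairwise, accumulating the modulus:
  Start with x ≡ 7 (mod 8).
  Combine with x ≡ 0 (mod 7): since gcd(8, 7) = 1, we get a unique residue mod 56.
    Write x = 7 + 8·t and substitute into x ≡ 0 (mod 7): 8·t ≡ 0 − 7 = -7 (mod 7).
    Reduce coefficients mod 7: 1·t ≡ 0 (mod 7).
    So t ≡ 0 (mod 7).
    Then x = 7 + 8·0 = 7, valid modulo lcm(8, 7) = 56: x ≡ 7 (mod 56).
  Combine with x ≡ 2 (mod 13): since gcd(56, 13) = 1, we get a unique residue mod 728.
    Write x = 7 + 56·t and substitute into x ≡ 2 (mod 13): 56·t ≡ 2 − 7 = -5 (mod 13).
    Reduce coefficients mod 13: 4·t ≡ 8 (mod 13).
    The inverse of 4 mod 13 is 10 (since 4·10 = 40 = 3·13 + 1), so t ≡ 10·8 = 80 ≡ 2 (mod 13).
    Then x = 7 + 56·2 = 119, valid modulo lcm(56, 13) = 728: x ≡ 119 (mod 728).
Verify: 119 mod 8 = 7 ✓, 119 mod 7 = 0 ✓, 119 mod 13 = 2 ✓.

x ≡ 119 (mod 728).


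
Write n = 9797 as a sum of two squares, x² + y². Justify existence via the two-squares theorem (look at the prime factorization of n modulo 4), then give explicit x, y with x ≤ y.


Step 1: Factor n = 9797 = 97 · 101.
Step 2: Check the mod-4 condition on each prime factor: 97 ≡ 1 (mod 4), exponent 1; 101 ≡ 1 (mod 4), exponent 1.
All primes ≡ 3 (mod 4) appear to even exponent (or don't appear), so by the two-squares theorem n IS expressible as a sum of two squares.
Step 3: Build a representation. Here n = 97 · 101 is a product of primes ≡ 1 (mod 4). Each prime p ≡ 1 (mod 4) is itself a sum of two squares; find a² by testing p − a² for a perfect square:
  97: 97 − 1² = 96, 97 − 2² = 93, 97 − 3² = 88, 97 − 4² = 81 = 9² ⇒ 97 = 4² + 9².
  101: 101 − 1² = 100 = 10² ⇒ 101 = 1² + 10².
  Combine using the Brahmagupta–Fibonacci identity (a² + b²)(c² + d²) = (ac − bd)² + (ad + bc)² = (ac + bd)² + (ad − bc)²:
  97 · 101 = 9797: from (4² + 9²)(1² + 10²), take (4·1 − 9·10, 4·10 + 9·1) = (4 − 90, 40 + 9) = (-86, 49); dropping signs (only squares matter) gives (86, 49); check 86² + 49² = 7396 + 2401 = 9797 ✓.
Step 4: Order so x ≤ y and verify: 49² + 86² = 2401 + 7396 = 9797 = n. ✓

n = 9797 = 49² + 86² (one valid representation with x ≤ y).
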